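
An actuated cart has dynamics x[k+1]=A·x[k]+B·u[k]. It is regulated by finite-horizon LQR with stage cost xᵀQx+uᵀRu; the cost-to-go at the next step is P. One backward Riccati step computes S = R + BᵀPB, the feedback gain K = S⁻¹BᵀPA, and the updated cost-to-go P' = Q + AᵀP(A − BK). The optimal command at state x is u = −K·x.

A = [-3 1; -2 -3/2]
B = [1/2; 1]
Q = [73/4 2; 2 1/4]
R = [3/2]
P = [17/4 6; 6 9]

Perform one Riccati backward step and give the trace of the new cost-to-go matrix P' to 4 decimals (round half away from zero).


32.4511

BᵀP = [8.1250 12.0000]
S = R + BᵀPB = [3/2] + [16.0625] = [17.5625]
BᵀPA = [-48.3750 -9.8750]
K = S⁻¹·BᵀPA = [-2.7544 -0.5623]
A−BK = [-1.6228 1.2811; 0.7544 -0.9377]
AᵀP(A−BK) = [13.0036 2.0498; 2.0498 0.9475]
P' = Q + AᵀP(A−BK) = [31.2536 4.0498; 4.0498 1.1975]
tr(P') = 32.4511


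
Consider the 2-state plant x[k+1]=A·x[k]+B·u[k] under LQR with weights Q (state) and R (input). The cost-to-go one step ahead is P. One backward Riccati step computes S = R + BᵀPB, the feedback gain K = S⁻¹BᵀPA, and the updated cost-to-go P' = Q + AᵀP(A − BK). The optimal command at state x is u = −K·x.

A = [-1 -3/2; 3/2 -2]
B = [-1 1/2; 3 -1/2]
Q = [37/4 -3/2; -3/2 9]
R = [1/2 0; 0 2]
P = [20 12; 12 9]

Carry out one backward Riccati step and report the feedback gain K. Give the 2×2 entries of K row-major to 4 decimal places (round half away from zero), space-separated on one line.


BᵀP = [16.0000 15.0000; 4.0000 1.5000]
S = R + BᵀPB = [1/2 0; 0 2] + [29.0000 0.5000; 0.5000 1.2500] = [29.5000 0.5000; 0.5000 3.2500]
BᵀPA = [6.5000 -54.0000; -1.7500 -9.0000]
K = S⁻¹·BᵀPA = [0.2301 -1.7882; -0.5739 -2.4941]
A−BK = [-0.4830 -2.0412; 0.5229 2.1176]
AᵀP(A−BK) = [1.7503 7.2588; 7.2588 33.9882]
P' = Q + AᵀP(A−BK) = [11.0003 5.7588; 5.7588 42.9882]
tr(P') = 53.9886

0.2301 -1.7882 -0.5739 -2.4941


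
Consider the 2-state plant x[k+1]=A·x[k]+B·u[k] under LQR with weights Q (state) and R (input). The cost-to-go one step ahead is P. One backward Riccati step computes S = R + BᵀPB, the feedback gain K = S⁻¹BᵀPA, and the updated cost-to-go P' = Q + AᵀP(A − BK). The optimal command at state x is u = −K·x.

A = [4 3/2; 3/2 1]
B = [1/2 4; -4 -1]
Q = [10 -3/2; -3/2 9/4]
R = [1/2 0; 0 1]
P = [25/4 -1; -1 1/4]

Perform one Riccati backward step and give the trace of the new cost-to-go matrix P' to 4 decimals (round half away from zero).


BᵀP = [7.1250 -1.5000; 26.0000 -4.2500]
S = R + BᵀPB = [1/2 0; 0 1] + [9.5625 30.0000; 30.0000 108.2500] = [10.0625 30.0000; 30.0000 109.2500]
BᵀPA = [26.2500 9.1875; 97.6250 34.7500]
K = S⁻¹·BᵀPA = [-0.3057 -0.1945; 0.9775 0.3715]
A−BK = [0.2427 0.1113; 1.2547 0.5936]
AᵀP(A−BK) = [1.1550 0.4642; 0.4642 0.1903]
P' = Q + AᵀP(A−BK) = [11.1550 -1.0358; -1.0358 2.4403]
tr(P') = 13.5953

13.5953


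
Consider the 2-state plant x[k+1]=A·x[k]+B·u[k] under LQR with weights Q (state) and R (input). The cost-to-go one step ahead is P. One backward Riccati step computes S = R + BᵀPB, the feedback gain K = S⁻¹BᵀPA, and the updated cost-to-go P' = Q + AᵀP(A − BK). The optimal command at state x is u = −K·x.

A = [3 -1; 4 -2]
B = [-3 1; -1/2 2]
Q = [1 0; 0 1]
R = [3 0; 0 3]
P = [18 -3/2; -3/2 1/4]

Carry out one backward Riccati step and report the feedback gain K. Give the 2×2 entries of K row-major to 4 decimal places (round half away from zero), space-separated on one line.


-0.7669 0.2268 0.4296 -0.1818

BᵀP = [-53.2500 4.3750; 15.0000 -1.0000]
S = R + BᵀPB = [3 0; 0 3] + [157.5625 -44.5000; -44.5000 13.0000] = [160.5625 -44.5000; -44.5000 16.0000]
BᵀPA = [-142.2500 44.5000; 41.0000 -13.0000]
K = S⁻¹·BᵀPA = [-0.7669 0.2268; 0.4296 -0.1818]
A−BK = [0.2697 -0.1379; 2.7573 -1.5229]
AᵀP(A−BK) = [3.2971 -1.2889; -1.2889 0.5455]
P' = Q + AᵀP(A−BK) = [4.2971 -1.2889; -1.2889 1.5455]
tr(P') = 5.8427


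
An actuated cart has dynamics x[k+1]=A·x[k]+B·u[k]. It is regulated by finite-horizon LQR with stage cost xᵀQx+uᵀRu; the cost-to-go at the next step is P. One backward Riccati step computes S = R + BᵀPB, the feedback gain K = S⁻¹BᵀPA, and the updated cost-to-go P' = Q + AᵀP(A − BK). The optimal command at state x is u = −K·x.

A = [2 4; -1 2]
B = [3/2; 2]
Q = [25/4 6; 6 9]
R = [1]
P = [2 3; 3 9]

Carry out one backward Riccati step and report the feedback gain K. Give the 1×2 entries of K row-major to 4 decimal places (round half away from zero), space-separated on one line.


BᵀP = [9.0000 22.5000]
S = R + BᵀPB = [1] + [58.5000] = [59.5000]
BᵀPA = [-4.5000 81.0000]
K = S⁻¹·BᵀPA = [-0.0756 1.3613]
A−BK = [2.1134 1.9580; -0.8487 -0.7227]
AᵀP(A−BK) = [4.6597 4.1261; 4.1261 5.7311]
P' = Q + AᵀP(A−BK) = [10.9097 10.1261; 10.1261 14.7311]
tr(P') = 25.6408

-0.0756 1.3613


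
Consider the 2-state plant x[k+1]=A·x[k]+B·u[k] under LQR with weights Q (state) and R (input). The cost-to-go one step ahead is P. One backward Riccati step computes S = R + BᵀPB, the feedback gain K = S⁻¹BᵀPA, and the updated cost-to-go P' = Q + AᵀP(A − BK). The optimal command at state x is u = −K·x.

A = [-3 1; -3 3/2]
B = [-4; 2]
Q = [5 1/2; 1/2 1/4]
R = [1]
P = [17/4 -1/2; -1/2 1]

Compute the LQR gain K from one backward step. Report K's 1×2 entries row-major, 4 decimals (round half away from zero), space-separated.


BᵀP = [-18.0000 4.0000]
S = R + BᵀPB = [1] + [80.0000] = [81.0000]
BᵀPA = [42.0000 -12.0000]
K = S⁻¹·BᵀPA = [0.5185 -0.1481]
A−BK = [-0.9259 0.4074; -4.0370 1.7963]
AᵀP(A−BK) = [16.4722 -7.2778; -7.2778 3.2222]
P' = Q + AᵀP(A−BK) = [21.4722 -6.7778; -6.7778 3.4722]
tr(P') = 24.9444

0.5185 -0.1481


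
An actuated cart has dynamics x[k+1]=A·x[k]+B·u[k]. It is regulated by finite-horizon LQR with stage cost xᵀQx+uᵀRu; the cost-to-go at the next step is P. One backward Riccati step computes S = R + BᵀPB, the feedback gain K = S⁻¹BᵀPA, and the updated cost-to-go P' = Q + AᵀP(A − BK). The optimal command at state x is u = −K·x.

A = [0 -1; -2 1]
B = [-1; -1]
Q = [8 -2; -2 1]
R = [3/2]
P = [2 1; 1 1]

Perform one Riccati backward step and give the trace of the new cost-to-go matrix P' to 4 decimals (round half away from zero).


11.3846

BᵀP = [-3.0000 -2.0000]
S = R + BᵀPB = [3/2] + [5.0000] = [6.5000]
BᵀPA = [4.0000 1.0000]
K = S⁻¹·BᵀPA = [0.6154 0.1538]
A−BK = [0.6154 -0.8462; -1.3846 1.1538]
AᵀP(A−BK) = [1.5385 -0.6154; -0.6154 0.8462]
P' = Q + AᵀP(A−BK) = [9.5385 -2.6154; -2.6154 1.8462]
tr(P') = 11.3846


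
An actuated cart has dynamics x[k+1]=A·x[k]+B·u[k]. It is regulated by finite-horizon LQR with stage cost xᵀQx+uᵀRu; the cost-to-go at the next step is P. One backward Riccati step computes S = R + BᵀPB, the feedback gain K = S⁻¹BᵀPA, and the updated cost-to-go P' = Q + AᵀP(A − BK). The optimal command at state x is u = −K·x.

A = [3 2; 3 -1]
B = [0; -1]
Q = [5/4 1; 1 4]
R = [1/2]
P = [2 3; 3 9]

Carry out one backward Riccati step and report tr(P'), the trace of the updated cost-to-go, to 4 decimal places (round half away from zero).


BᵀP = [-3.0000 -9.0000]
S = R + BᵀPB = [1/2] + [9.0000] = [9.5000]
BᵀPA = [-36.0000 3.0000]
K = S⁻¹·BᵀPA = [-3.7895 0.3158]
A−BK = [3.0000 2.0000; -0.7895 -0.6842]
AᵀP(A−BK) = [16.5789 5.3684; 5.3684 4.0526]
P' = Q + AᵀP(A−BK) = [17.8289 6.3684; 6.3684 8.0526]
tr(P') = 25.8816

25.8816


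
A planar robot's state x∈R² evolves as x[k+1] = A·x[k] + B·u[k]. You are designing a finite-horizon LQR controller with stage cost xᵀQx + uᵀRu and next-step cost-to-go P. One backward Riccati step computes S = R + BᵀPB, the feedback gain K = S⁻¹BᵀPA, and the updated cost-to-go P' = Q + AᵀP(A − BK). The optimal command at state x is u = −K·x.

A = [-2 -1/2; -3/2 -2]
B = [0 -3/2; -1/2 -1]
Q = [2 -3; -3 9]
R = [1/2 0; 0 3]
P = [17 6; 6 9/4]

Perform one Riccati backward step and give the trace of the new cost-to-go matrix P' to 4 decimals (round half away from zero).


17.4013

BᵀP = [-3.0000 -1.1250; -31.5000 -11.2500]
S = R + BᵀPB = [1/2 0; 0 3] + [0.5625 5.6250; 5.6250 58.5000] = [1.0625 5.6250; 5.6250 61.5000]
BᵀPA = [7.6875 3.7500; 79.8750 38.2500]
K = S⁻¹·BᵀPA = [0.6968 0.4590; 1.2350 0.5800]
A−BK = [-0.1474 0.3700; 0.0834 -1.1905]
AᵀP(A−BK) = [5.0563 2.3964; 2.3964 1.3449]
P' = Q + AᵀP(A−BK) = [7.0563 -0.6036; -0.6036 10.3449]
tr(P') = 17.4013


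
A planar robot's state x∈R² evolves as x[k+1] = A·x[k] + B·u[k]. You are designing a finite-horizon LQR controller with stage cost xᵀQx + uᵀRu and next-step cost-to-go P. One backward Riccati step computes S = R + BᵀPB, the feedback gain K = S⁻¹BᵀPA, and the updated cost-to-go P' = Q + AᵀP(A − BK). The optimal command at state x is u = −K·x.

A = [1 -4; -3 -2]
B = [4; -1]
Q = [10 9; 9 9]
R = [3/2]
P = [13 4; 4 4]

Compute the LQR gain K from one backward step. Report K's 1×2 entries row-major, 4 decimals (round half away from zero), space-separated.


BᵀP = [48.0000 12.0000]
S = R + BᵀPB = [3/2] + [180.0000] = [181.5000]
BᵀPA = [12.0000 -216.0000]
K = S⁻¹·BᵀPA = [0.0661 -1.1901]
A−BK = [0.7355 0.7603; -2.9339 -3.1901]
AᵀP(A−BK) = [24.2066 26.2810; 26.2810 30.9421]
P' = Q + AᵀP(A−BK) = [34.2066 35.2810; 35.2810 39.9421]
tr(P') = 74.1488

0.0661 -1.1901


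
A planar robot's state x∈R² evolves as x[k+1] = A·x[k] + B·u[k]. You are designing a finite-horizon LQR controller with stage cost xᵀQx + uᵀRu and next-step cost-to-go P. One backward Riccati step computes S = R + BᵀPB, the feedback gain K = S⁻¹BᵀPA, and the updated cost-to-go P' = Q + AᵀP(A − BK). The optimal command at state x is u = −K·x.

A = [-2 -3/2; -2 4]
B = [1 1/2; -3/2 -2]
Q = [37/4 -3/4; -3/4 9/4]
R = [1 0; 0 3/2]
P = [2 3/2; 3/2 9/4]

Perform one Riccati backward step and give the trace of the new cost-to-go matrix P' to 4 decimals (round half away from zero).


BᵀP = [-0.2500 -1.8750; -2.0000 -3.7500]
S = R + BᵀPB = [1 0; 0 3/2] + [2.5625 3.6250; 3.6250 6.5000] = [3.5625 3.6250; 3.6250 8.0000]
BᵀPA = [4.2500 -7.1250; 11.5000 -12.0000]
K = S⁻¹·BᵀPA = [-0.5005 -0.8789; 1.6643 -1.1017]
A−BK = [-2.3316 -0.0702; 0.5778 0.4781]
AᵀP(A−BK) = [11.9878 -3.0946; -3.0946 3.0168]
P' = Q + AᵀP(A−BK) = [21.2378 -3.8446; -3.8446 5.2668]
tr(P') = 26.5046

26.5046


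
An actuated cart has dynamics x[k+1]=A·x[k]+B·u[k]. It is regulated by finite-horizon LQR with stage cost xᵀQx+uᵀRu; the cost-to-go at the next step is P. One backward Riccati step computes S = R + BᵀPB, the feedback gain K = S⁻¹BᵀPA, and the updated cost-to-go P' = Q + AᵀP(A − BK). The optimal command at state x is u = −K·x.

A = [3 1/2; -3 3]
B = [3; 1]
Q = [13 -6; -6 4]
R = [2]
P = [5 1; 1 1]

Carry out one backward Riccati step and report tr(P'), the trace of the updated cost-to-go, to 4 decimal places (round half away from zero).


BᵀP = [16.0000 4.0000]
S = R + BᵀPB = [2] + [52.0000] = [54.0000]
BᵀPA = [36.0000 20.0000]
K = S⁻¹·BᵀPA = [0.6667 0.3704]
A−BK = [1.0000 -0.6111; -3.6667 2.6296]
AᵀP(A−BK) = [12.0000 -7.3333; -7.3333 5.8426]
P' = Q + AᵀP(A−BK) = [25.0000 -13.3333; -13.3333 9.8426]
tr(P') = 34.8426

34.8426


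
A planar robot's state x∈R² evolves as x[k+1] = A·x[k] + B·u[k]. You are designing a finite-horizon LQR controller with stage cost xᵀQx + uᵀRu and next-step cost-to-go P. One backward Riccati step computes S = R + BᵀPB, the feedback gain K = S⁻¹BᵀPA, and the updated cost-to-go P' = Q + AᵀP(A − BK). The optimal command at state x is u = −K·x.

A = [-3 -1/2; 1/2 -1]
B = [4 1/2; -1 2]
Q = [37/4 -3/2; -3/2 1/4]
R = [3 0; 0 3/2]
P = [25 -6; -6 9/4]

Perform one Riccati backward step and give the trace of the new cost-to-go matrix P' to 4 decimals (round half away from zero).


11.4236

BᵀP = [106.0000 -26.2500; 0.5000 1.5000]
S = R + BᵀPB = [3 0; 0 3/2] + [450.2500 0.5000; 0.5000 3.2500] = [453.2500 0.5000; 0.5000 4.7500]
BᵀPA = [-331.1250 -26.7500; -0.7500 -1.7500]
K = S⁻¹·BᵀPA = [-0.7305 -0.0586; -0.0810 -0.3623]
A−BK = [-0.0376 -0.0844; -0.0685 -0.3341]
AᵀP(A−BK) = [1.6256 0.1932; 0.1932 0.2980]
P' = Q + AᵀP(A−BK) = [10.8756 -1.3068; -1.3068 0.5480]
tr(P') = 11.4236


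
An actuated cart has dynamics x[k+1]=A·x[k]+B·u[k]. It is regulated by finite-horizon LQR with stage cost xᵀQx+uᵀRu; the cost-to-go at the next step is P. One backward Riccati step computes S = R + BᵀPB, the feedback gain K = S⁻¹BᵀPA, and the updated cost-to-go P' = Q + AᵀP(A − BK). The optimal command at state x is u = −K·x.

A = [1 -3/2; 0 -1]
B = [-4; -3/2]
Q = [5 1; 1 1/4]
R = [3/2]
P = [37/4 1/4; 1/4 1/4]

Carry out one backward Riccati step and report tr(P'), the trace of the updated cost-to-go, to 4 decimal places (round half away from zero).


BᵀP = [-37.3750 -1.3750]
S = R + BᵀPB = [3/2] + [151.5625] = [153.0625]
BᵀPA = [-37.3750 57.4375]
K = S⁻¹·BᵀPA = [-0.2442 0.3753]
A−BK = [0.0233 0.0010; -0.3663 -0.4371]
AᵀP(A−BK) = [0.1237 -0.0998; -0.0998 0.2588]
P' = Q + AᵀP(A−BK) = [5.1237 0.9002; 0.9002 0.5088]
tr(P') = 5.6325

5.6325


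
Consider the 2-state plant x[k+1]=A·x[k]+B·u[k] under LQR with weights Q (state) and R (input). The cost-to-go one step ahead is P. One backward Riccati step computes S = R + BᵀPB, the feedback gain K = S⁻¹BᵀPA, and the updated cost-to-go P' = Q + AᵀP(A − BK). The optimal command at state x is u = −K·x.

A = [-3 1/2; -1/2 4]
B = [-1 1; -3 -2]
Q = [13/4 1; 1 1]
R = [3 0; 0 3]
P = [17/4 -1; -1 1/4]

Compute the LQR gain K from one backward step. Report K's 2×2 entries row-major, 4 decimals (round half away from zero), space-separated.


0.3242 -0.0110 -1.4231 -0.2363

BᵀP = [-1.2500 0.2500; 6.2500 -1.5000]
S = R + BᵀPB = [3 0; 0 3] + [0.5000 -1.7500; -1.7500 9.2500] = [3.5000 -1.7500; -1.7500 12.2500]
BᵀPA = [3.6250 0.3750; -18.0000 -2.8750]
K = S⁻¹·BᵀPA = [0.3242 -0.0110; -1.4231 -0.2363]
A−BK = [-1.2527 0.7253; -2.3736 3.4945]
AᵀP(A−BK) = [8.5220 1.1621; 1.1621 0.3874]
P' = Q + AᵀP(A−BK) = [11.7720 2.1621; 2.1621 1.3874]
tr(P') = 13.1593


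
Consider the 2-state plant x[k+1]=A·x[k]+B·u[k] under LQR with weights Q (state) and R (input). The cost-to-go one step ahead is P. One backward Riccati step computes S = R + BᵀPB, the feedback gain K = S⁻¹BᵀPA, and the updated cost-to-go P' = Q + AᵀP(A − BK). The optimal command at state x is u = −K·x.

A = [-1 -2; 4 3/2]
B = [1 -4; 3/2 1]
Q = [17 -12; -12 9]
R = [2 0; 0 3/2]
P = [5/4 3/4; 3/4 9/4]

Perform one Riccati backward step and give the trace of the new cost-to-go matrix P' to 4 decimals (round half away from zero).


BᵀP = [2.3750 4.1250; -4.2500 -0.7500]
S = R + BᵀPB = [2 0; 0 3/2] + [8.5625 -5.3750; -5.3750 16.2500] = [10.5625 -5.3750; -5.3750 17.7500]
BᵀPA = [14.1250 1.4375; 1.2500 7.3750]
K = S⁻¹·BᵀPA = [1.6233 0.4108; 0.5620 0.5399]
A−BK = [-0.3754 -0.2512; 1.0032 0.3438]
AᵀP(A−BK) = [7.6191 2.3970; 2.3970 0.9901]
P' = Q + AᵀP(A−BK) = [24.6191 -9.6030; -9.6030 9.9901]
tr(P') = 34.6093

34.6093


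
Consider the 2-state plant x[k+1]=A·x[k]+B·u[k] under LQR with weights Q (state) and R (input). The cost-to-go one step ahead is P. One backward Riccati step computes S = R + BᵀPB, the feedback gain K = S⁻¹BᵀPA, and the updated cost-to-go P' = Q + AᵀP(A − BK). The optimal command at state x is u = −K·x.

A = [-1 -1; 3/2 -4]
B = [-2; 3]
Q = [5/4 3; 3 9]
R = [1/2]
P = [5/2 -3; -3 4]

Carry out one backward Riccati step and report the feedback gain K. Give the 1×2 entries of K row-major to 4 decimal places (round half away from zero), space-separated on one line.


BᵀP = [-14.0000 18.0000]
S = R + BᵀPB = [1/2] + [82.0000] = [82.5000]
BᵀPA = [41.0000 -58.0000]
K = S⁻¹·BᵀPA = [0.4970 -0.7030]
A−BK = [-0.0061 -2.4061; 0.0091 -1.8909]
AᵀP(A−BK) = [0.1242 -0.1758; -0.1758 1.7242]
P' = Q + AᵀP(A−BK) = [1.3742 2.8242; 2.8242 10.7242]
tr(P') = 12.0985

0.4970 -0.7030


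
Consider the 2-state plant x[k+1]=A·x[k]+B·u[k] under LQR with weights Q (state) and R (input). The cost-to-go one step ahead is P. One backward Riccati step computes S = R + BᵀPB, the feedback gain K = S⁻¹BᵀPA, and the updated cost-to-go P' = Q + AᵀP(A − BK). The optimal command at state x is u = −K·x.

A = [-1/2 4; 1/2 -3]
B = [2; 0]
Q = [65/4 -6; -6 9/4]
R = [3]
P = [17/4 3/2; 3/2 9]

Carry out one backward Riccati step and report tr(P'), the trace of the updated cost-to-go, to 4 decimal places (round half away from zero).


102.4344

BᵀP = [8.5000 3.0000]
S = R + BᵀPB = [3] + [17.0000] = [20.0000]
BᵀPA = [-2.7500 25.0000]
K = S⁻¹·BᵀPA = [-0.1375 1.2500]
A−BK = [-0.2250 1.5000; 0.5000 -3.0000]
AᵀP(A−BK) = [2.1844 -13.3125; -13.3125 81.7500]
P' = Q + AᵀP(A−BK) = [18.4344 -19.3125; -19.3125 84.0000]
tr(P') = 102.4344


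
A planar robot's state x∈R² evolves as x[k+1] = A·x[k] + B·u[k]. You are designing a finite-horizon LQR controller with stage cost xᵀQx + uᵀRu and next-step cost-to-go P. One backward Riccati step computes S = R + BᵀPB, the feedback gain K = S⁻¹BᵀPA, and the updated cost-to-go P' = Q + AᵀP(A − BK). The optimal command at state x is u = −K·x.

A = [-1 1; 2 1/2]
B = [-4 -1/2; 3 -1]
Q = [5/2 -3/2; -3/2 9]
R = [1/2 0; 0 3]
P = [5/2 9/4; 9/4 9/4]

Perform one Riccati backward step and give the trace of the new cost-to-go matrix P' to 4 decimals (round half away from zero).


13.9449

BᵀP = [-3.2500 -2.2500; -3.5000 -3.3750]
S = R + BᵀPB = [1/2 0; 0 3] + [6.2500 3.8750; 3.8750 5.1250] = [6.7500 3.8750; 3.8750 8.1250]
BᵀPA = [-1.2500 -4.3750; -3.2500 -5.1875]
K = S⁻¹·BᵀPA = [0.0612 -0.3878; -0.4292 -0.4535]
A−BK = [-0.9698 -0.7780; 1.3872 1.2099]
AᵀP(A−BK) = [1.1816 1.1663; 1.1663 1.2633]
P' = Q + AᵀP(A−BK) = [3.6816 -0.3337; -0.3337 10.2633]
tr(P') = 13.9449


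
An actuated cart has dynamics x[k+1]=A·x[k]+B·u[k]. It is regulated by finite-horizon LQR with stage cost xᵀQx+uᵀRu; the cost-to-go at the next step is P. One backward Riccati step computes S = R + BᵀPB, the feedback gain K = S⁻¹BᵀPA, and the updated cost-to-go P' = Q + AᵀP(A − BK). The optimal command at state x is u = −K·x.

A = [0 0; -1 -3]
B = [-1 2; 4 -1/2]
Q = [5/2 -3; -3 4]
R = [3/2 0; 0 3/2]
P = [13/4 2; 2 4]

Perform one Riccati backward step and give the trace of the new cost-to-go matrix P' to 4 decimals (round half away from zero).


7.7742

BᵀP = [4.7500 14.0000; 5.5000 2.0000]
S = R + BᵀPB = [3/2 0; 0 3/2] + [51.2500 2.5000; 2.5000 10.0000] = [52.7500 2.5000; 2.5000 11.5000]
BᵀPA = [-14.0000 -42.0000; -2.0000 -6.0000]
K = S⁻¹·BᵀPA = [-0.2598 -0.7795; -0.1174 -0.3523]
A−BK = [-0.0250 -0.0750; -0.0194 -0.0581]
AᵀP(A−BK) = [0.1274 0.3823; 0.3823 1.1468]
P' = Q + AᵀP(A−BK) = [2.6274 -2.6177; -2.6177 5.1468]
tr(P') = 7.7742


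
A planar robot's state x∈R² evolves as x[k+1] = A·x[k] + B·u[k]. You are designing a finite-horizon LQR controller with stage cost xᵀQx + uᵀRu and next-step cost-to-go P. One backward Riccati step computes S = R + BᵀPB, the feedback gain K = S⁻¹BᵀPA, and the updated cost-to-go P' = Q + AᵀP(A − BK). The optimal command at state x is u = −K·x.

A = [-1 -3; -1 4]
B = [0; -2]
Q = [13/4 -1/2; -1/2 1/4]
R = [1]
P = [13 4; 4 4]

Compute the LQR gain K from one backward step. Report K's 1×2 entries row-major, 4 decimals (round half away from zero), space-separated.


BᵀP = [-8.0000 -8.0000]
S = R + BᵀPB = [1] + [16.0000] = [17.0000]
BᵀPA = [16.0000 -8.0000]
K = S⁻¹·BᵀPA = [0.9412 -0.4706]
A−BK = [-1.0000 -3.0000; 0.8824 3.0588]
AᵀP(A−BK) = [9.9412 26.5294; 26.5294 81.2353]
P' = Q + AᵀP(A−BK) = [13.1912 26.0294; 26.0294 81.4853]
tr(P') = 94.6765

0.9412 -0.4706


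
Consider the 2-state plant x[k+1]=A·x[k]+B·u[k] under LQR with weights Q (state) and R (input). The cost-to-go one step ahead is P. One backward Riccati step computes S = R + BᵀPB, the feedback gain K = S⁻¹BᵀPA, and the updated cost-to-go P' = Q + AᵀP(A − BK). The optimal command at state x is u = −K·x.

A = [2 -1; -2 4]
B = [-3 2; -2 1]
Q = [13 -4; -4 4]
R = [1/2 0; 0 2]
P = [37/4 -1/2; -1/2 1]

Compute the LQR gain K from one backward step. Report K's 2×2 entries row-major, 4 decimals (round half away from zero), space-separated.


-0.2677 -0.1654 0.5669 -0.7087

BᵀP = [-26.7500 -0.5000; 18.0000 0.0000]
S = R + BᵀPB = [1/2 0; 0 2] + [81.2500 -54.0000; -54.0000 36.0000] = [81.7500 -54.0000; -54.0000 38.0000]
BᵀPA = [-52.5000 24.7500; 36.0000 -18.0000]
K = S⁻¹·BᵀPA = [-0.2677 -0.1654; 0.5669 -0.7087]
A−BK = [0.0630 -0.0787; -3.1024 4.3780]
AᵀP(A−BK) = [10.5354 -14.6693; -14.6693 20.5866]
P' = Q + AᵀP(A−BK) = [23.5354 -18.6693; -18.6693 24.5866]
tr(P') = 48.1220


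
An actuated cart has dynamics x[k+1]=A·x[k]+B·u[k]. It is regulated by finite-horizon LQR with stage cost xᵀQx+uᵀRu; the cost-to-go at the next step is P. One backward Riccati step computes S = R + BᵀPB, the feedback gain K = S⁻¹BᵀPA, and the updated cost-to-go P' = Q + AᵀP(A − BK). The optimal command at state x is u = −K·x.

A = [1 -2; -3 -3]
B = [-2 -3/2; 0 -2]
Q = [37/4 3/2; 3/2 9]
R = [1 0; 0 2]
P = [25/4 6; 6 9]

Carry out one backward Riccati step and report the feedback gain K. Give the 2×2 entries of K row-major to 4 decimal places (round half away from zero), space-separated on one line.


-1.0377 0.1764 1.1808 1.3196

BᵀP = [-12.5000 -12.0000; -21.3750 -27.0000]
S = R + BᵀPB = [1 0; 0 2] + [25.0000 42.7500; 42.7500 86.0625] = [26.0000 42.7500; 42.7500 88.0625]
BᵀPA = [23.5000 61.0000; 59.6250 123.7500]
K = S⁻¹·BᵀPA = [-1.0377 0.1764; 1.1808 1.3196]
A−BK = [0.6958 0.3322; -0.6383 -0.3607]
AᵀP(A−BK) = [5.2289 3.6723; 3.6723 3.9368]
P' = Q + AᵀP(A−BK) = [14.4789 5.1723; 5.1723 12.9368]
tr(P') = 27.4157


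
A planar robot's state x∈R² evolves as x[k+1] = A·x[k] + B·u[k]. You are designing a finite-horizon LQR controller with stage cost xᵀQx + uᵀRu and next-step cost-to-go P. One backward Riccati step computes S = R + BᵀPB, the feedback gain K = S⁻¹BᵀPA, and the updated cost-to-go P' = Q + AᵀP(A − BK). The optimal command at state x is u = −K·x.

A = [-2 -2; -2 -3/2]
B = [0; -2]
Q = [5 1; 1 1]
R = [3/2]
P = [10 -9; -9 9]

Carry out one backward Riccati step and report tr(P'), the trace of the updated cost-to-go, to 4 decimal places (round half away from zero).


BᵀP = [18.0000 -18.0000]
S = R + BᵀPB = [3/2] + [36.0000] = [37.5000]
BᵀPA = [0.0000 -9.0000]
K = S⁻¹·BᵀPA = [0.0000 -0.2400]
A−BK = [-2.0000 -2.0000; -2.0000 -1.9800]
AᵀP(A−BK) = [4.0000 4.0000; 4.0000 4.0900]
P' = Q + AᵀP(A−BK) = [9.0000 5.0000; 5.0000 5.0900]
tr(P') = 14.0900

14.0900


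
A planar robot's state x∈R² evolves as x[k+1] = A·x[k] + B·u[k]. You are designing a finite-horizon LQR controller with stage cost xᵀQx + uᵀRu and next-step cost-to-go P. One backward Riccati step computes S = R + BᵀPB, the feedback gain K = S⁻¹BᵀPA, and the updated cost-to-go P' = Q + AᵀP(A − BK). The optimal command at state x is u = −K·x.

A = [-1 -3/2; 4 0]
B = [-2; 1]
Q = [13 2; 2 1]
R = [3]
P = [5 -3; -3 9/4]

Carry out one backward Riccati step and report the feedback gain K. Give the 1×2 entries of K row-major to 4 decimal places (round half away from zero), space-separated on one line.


BᵀP = [-13.0000 8.2500]
S = R + BᵀPB = [3] + [34.2500] = [37.2500]
BᵀPA = [46.0000 19.5000]
K = S⁻¹·BᵀPA = [1.2349 0.5235]
A−BK = [1.4698 -0.4530; 2.7651 -0.5235]
AᵀP(A−BK) = [8.1946 1.4195; 1.4195 1.0419]
P' = Q + AᵀP(A−BK) = [21.1946 3.4195; 3.4195 2.0419]
tr(P') = 23.2366

1.2349 0.5235


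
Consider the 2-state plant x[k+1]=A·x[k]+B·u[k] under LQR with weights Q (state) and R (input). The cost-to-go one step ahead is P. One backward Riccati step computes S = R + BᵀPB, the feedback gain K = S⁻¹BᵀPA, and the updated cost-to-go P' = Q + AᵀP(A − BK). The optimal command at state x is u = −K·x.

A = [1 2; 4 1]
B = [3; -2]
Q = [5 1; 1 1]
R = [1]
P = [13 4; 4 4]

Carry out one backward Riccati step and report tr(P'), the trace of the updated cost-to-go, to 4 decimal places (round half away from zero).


110.6628

BᵀP = [31.0000 4.0000]
S = R + BᵀPB = [1] + [85.0000] = [86.0000]
BᵀPA = [47.0000 66.0000]
K = S⁻¹·BᵀPA = [0.5465 0.7674]
A−BK = [-0.6395 -0.3023; 5.0930 2.5349]
AᵀP(A−BK) = [83.3140 41.9302; 41.9302 21.3488]
P' = Q + AᵀP(A−BK) = [88.3140 42.9302; 42.9302 22.3488]
tr(P') = 110.6628


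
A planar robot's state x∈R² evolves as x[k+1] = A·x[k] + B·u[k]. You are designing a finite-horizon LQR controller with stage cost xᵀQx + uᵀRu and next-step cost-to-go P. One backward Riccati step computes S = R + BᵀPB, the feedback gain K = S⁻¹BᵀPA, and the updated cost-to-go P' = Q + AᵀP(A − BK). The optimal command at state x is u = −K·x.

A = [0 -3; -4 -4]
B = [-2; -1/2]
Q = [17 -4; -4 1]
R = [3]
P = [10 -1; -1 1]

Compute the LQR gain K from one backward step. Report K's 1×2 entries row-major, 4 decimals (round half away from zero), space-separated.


-0.1455 1.2727

BᵀP = [-19.5000 1.5000]
S = R + BᵀPB = [3] + [38.2500] = [41.2500]
BᵀPA = [-6.0000 52.5000]
K = S⁻¹·BᵀPA = [-0.1455 1.2727]
A−BK = [-0.2909 -0.4545; -4.0727 -3.3636]
AᵀP(A−BK) = [15.1273 11.6364; 11.6364 15.1818]
P' = Q + AᵀP(A−BK) = [32.1273 7.6364; 7.6364 16.1818]
tr(P') = 48.3091


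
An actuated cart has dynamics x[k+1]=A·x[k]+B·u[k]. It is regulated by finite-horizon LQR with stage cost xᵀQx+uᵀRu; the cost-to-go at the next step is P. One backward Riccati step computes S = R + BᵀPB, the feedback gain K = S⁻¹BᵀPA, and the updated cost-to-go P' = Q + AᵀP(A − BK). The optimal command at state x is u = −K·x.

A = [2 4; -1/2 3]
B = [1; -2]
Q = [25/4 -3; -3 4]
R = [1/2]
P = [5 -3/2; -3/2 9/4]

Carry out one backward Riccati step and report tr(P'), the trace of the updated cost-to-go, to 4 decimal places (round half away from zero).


70.8918

BᵀP = [8.0000 -6.0000]
S = R + BᵀPB = [1/2] + [20.0000] = [20.5000]
BᵀPA = [19.0000 14.0000]
K = S⁻¹·BᵀPA = [0.9268 0.6829]
A−BK = [1.0732 3.3171; 1.3537 4.3659]
AᵀP(A−BK) = [5.9527 17.6494; 17.6494 54.6890]
P' = Q + AᵀP(A−BK) = [12.2027 14.6494; 14.6494 58.6890]
tr(P') = 70.8918


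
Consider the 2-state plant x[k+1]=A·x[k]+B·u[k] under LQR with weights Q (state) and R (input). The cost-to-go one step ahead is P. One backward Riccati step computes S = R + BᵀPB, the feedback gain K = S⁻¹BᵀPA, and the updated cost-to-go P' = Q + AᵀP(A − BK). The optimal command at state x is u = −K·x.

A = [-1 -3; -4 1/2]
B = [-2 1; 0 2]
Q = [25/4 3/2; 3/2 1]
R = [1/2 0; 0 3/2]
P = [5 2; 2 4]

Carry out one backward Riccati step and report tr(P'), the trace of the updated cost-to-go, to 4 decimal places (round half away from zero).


13.9678

BᵀP = [-10.0000 -4.0000; 9.0000 10.0000]
S = R + BᵀPB = [1/2 0; 0 3/2] + [20.0000 -18.0000; -18.0000 29.0000] = [20.5000 -18.0000; -18.0000 30.5000]
BᵀPA = [26.0000 28.0000; -49.0000 -22.0000]
K = S⁻¹·BᵀPA = [-0.2954 1.5203; -1.7809 0.1759]
A−BK = [0.1900 -0.1353; -0.4382 0.1481]
AᵀP(A−BK) = [5.4166 -0.9079; -0.9079 1.3012]
P' = Q + AᵀP(A−BK) = [11.6666 0.5921; 0.5921 2.3012]
tr(P') = 13.9678


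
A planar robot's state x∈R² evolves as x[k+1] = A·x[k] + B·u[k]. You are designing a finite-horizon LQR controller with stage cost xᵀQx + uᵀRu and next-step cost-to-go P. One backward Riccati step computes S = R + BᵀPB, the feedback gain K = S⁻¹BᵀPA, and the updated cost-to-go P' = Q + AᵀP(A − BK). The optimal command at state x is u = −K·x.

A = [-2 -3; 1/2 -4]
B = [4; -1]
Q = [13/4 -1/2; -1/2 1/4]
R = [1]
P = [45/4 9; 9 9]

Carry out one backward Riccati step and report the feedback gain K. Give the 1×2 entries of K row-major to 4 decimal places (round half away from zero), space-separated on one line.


-0.4958 -1.8305

BᵀP = [36.0000 27.0000]
S = R + BᵀPB = [1] + [117.0000] = [118.0000]
BᵀPA = [-58.5000 -216.0000]
K = S⁻¹·BᵀPA = [-0.4958 -1.8305]
A−BK = [-0.0169 4.3220; 0.0042 -5.8305]
AᵀP(A−BK) = [0.2479 0.9153; 0.9153 65.8602]
P' = Q + AᵀP(A−BK) = [3.4979 0.4153; 0.4153 66.1102]
tr(P') = 69.6081


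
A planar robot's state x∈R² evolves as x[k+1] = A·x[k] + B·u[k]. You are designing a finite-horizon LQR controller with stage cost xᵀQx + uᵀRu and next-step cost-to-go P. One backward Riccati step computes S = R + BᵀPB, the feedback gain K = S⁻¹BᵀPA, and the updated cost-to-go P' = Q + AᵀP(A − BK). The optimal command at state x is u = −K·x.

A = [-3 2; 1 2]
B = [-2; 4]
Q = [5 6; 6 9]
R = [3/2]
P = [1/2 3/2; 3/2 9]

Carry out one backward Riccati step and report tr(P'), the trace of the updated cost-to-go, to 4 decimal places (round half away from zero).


19.1073

BᵀP = [5.0000 33.0000]
S = R + BᵀPB = [3/2] + [122.0000] = [123.5000]
BᵀPA = [18.0000 76.0000]
K = S⁻¹·BᵀPA = [0.1457 0.6154]
A−BK = [-2.7085 3.2308; 0.4170 -0.4615]
AᵀP(A−BK) = [1.8765 -2.0769; -2.0769 3.2308]
P' = Q + AᵀP(A−BK) = [6.8765 3.9231; 3.9231 12.2308]
tr(P') = 19.1073


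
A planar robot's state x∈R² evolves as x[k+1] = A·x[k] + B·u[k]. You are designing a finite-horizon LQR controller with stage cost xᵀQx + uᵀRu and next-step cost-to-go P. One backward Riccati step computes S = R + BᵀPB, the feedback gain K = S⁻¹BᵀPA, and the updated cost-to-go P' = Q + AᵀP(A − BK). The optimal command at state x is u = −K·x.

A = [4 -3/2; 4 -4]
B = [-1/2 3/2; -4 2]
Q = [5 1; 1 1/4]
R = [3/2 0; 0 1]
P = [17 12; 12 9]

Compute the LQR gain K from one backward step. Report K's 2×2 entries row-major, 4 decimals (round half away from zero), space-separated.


-0.4734 0.6039 1.7800 -0.7901

BᵀP = [-56.5000 -42.0000; 49.5000 36.0000]
S = R + BᵀPB = [3/2 0; 0 1] + [196.2500 -168.7500; -168.7500 146.2500] = [197.7500 -168.7500; -168.7500 147.2500]
BᵀPA = [-394.0000 252.7500; 342.0000 -218.2500]
K = S⁻¹·BᵀPA = [-0.4734 0.6039; 1.7800 -0.7901]
A−BK = [1.0932 -0.0128; -1.4538 -0.0043]
AᵀP(A−BK) = [4.7000 -1.8501; -1.8501 1.1756]
P' = Q + AᵀP(A−BK) = [9.7000 -0.8501; -0.8501 1.4256]
tr(P') = 11.1256


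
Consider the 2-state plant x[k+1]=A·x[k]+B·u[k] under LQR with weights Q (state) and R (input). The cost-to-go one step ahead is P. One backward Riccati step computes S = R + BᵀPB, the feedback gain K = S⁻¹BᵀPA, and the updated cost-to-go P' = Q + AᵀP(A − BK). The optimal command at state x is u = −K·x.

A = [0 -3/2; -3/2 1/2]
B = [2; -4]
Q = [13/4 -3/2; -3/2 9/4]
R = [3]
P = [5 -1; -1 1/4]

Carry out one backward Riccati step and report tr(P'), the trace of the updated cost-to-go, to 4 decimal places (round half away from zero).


BᵀP = [14.0000 -3.0000]
S = R + BᵀPB = [3] + [40.0000] = [43.0000]
BᵀPA = [4.5000 -22.5000]
K = S⁻¹·BᵀPA = [0.1047 -0.5233]
A−BK = [-0.2093 -0.4535; -1.0814 -1.5930]
AᵀP(A−BK) = [0.0916 -0.0828; -0.0828 1.0392]
P' = Q + AᵀP(A−BK) = [3.3416 -1.5828; -1.5828 3.2892]
tr(P') = 6.6308

6.6308


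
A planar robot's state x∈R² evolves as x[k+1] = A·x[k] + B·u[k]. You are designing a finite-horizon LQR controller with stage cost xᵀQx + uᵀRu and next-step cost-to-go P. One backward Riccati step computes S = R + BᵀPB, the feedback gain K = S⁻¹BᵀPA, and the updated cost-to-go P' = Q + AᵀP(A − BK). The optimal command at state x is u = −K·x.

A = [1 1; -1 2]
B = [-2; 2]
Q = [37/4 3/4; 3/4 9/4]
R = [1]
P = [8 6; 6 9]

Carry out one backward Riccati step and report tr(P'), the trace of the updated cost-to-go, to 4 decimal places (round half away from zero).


76.6905

BᵀP = [-4.0000 6.0000]
S = R + BᵀPB = [1] + [20.0000] = [21.0000]
BᵀPA = [-10.0000 8.0000]
K = S⁻¹·BᵀPA = [-0.4762 0.3810]
A−BK = [0.0476 1.7619; -0.0476 1.2381]
AᵀP(A−BK) = [0.2381 -0.1905; -0.1905 64.9524]
P' = Q + AᵀP(A−BK) = [9.4881 0.5595; 0.5595 67.2024]
tr(P') = 76.6905


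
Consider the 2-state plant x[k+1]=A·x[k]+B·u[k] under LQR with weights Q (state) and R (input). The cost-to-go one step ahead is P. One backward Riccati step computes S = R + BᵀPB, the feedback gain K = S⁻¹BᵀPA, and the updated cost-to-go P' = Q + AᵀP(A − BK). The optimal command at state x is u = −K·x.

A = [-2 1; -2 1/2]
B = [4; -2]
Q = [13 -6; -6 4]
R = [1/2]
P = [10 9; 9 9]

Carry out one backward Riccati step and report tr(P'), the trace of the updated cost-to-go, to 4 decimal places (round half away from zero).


46.0405

BᵀP = [22.0000 18.0000]
S = R + BᵀPB = [1/2] + [52.0000] = [52.5000]
BᵀPA = [-80.0000 31.0000]
K = S⁻¹·BᵀPA = [-1.5238 0.5905]
A−BK = [4.0952 -1.3619; -5.0476 1.6810]
AᵀP(A−BK) = [26.0952 -8.7619; -8.7619 2.9452]
P' = Q + AᵀP(A−BK) = [39.0952 -14.7619; -14.7619 6.9452]
tr(P') = 46.0405


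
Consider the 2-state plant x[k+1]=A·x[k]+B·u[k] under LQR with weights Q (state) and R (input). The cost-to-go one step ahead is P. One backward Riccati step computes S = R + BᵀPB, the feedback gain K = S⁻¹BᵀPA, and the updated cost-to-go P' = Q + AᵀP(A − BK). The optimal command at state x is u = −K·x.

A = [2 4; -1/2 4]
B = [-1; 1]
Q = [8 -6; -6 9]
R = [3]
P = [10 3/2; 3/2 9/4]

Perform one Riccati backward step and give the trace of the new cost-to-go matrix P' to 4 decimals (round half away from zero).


BᵀP = [-8.5000 0.7500]
S = R + BᵀPB = [3] + [9.2500] = [12.2500]
BᵀPA = [-17.3750 -31.0000]
K = S⁻¹·BᵀPA = [-1.4184 -2.5306]
A−BK = [0.5816 1.4694; 0.9184 6.5306]
AᵀP(A−BK) = [12.9184 40.5306; 40.5306 165.5510]
P' = Q + AᵀP(A−BK) = [20.9184 34.5306; 34.5306 174.5510]
tr(P') = 195.4694

195.4694


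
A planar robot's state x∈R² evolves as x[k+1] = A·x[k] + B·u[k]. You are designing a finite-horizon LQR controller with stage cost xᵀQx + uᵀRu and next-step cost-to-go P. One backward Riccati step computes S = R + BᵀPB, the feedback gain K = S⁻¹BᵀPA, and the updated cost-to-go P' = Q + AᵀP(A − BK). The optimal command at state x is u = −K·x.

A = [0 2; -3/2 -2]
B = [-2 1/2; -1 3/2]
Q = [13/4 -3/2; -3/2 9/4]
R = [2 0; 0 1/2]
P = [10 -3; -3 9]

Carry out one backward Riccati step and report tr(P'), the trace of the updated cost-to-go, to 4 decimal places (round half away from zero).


13.7274

BᵀP = [-17.0000 -3.0000; 0.5000 12.0000]
S = R + BᵀPB = [2 0; 0 1/2] + [37.0000 -13.0000; -13.0000 18.2500] = [39.0000 -13.0000; -13.0000 18.7500]
BᵀPA = [4.5000 -28.0000; -18.0000 -23.0000]
K = S⁻¹·BᵀPA = [-0.2661 -1.4655; -1.1445 -2.2428]
A−BK = [0.0400 0.1903; -0.0494 -0.1014]
AᵀP(A−BK) = [0.8464 2.2250; 2.2250 7.3811]
P' = Q + AᵀP(A−BK) = [4.0964 0.7250; 0.7250 9.6311]
tr(P') = 13.7274


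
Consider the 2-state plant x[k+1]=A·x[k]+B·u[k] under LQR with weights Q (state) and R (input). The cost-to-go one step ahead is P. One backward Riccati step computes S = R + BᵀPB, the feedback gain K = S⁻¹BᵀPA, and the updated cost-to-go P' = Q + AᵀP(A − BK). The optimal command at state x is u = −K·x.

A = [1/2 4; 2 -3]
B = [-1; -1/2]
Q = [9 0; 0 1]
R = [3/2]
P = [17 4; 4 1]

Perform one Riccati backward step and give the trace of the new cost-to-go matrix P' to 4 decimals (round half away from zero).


BᵀP = [-19.0000 -4.5000]
S = R + BᵀPB = [3/2] + [21.2500] = [22.7500]
BᵀPA = [-18.5000 -62.5000]
K = S⁻¹·BᵀPA = [-0.8132 -2.7473]
A−BK = [-0.3132 1.2527; 1.5934 -4.3736]
AᵀP(A−BK) = [1.2060 3.1758; 3.1758 13.2967]
P' = Q + AᵀP(A−BK) = [10.2060 3.1758; 3.1758 14.2967]
tr(P') = 24.5027

24.5027


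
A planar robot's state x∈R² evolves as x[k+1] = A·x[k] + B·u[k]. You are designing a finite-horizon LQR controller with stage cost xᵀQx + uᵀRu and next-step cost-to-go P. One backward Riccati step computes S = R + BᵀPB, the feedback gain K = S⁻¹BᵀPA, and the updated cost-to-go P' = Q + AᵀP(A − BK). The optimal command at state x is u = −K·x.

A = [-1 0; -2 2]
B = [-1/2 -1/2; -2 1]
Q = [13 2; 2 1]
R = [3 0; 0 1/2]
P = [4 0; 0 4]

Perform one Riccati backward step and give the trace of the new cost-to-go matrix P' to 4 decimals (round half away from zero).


BᵀP = [-2.0000 -8.0000; -2.0000 4.0000]
S = R + BᵀPB = [3 0; 0 1/2] + [17.0000 -7.0000; -7.0000 5.0000] = [20.0000 -7.0000; -7.0000 5.5000]
BᵀPA = [18.0000 -16.0000; -6.0000 8.0000]
K = S⁻¹·BᵀPA = [0.9344 -0.5246; 0.0984 0.7869]
A−BK = [-0.4836 0.1311; -0.2295 0.1639]
AᵀP(A−BK) = [3.7705 -1.8361; -1.8361 1.3115]
P' = Q + AᵀP(A−BK) = [16.7705 0.1639; 0.1639 2.3115]
tr(P') = 19.0820

19.0820


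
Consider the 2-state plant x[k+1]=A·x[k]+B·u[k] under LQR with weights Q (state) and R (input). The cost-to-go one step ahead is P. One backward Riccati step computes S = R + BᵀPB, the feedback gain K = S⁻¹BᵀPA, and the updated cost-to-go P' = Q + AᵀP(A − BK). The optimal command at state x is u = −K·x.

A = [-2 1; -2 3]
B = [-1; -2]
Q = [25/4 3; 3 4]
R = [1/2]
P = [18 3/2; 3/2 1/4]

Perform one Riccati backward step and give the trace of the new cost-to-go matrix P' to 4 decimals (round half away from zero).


BᵀP = [-21.0000 -2.0000]
S = R + BᵀPB = [1/2] + [25.0000] = [25.5000]
BᵀPA = [46.0000 -27.0000]
K = S⁻¹·BᵀPA = [1.8039 -1.0588]
A−BK = [-0.1961 -0.0588; 1.6078 0.8824]
AᵀP(A−BK) = [2.0196 -0.7941; -0.7941 0.6618]
P' = Q + AᵀP(A−BK) = [8.2696 2.2059; 2.2059 4.6618]
tr(P') = 12.9314

12.9314


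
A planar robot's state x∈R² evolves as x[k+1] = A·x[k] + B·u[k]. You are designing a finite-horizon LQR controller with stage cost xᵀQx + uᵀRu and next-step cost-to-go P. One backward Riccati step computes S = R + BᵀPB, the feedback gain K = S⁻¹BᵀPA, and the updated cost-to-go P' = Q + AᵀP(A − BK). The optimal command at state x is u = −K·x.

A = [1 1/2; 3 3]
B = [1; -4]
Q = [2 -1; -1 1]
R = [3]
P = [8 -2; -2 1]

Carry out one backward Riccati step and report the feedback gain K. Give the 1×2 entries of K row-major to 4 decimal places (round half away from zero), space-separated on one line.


-0.0465 -0.2326

BᵀP = [16.0000 -6.0000]
S = R + BᵀPB = [3] + [40.0000] = [43.0000]
BᵀPA = [-2.0000 -10.0000]
K = S⁻¹·BᵀPA = [-0.0465 -0.2326]
A−BK = [1.0465 0.7326; 2.8140 2.0698]
AᵀP(A−BK) = [4.9070 3.5349; 3.5349 2.6744]
P' = Q + AᵀP(A−BK) = [6.9070 2.5349; 2.5349 3.6744]
tr(P') = 10.5814


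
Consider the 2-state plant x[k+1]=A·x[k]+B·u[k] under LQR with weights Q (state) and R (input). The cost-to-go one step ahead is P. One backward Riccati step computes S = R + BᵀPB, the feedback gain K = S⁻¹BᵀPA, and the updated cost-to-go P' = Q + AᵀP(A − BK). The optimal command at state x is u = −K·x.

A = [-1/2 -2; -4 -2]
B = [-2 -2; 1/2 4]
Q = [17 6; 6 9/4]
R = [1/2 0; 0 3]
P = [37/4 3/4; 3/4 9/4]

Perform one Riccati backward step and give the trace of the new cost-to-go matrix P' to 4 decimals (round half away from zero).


26.5475

BᵀP = [-18.1250 -0.3750; -15.5000 7.5000]
S = R + BᵀPB = [1/2 0; 0 3] + [36.0625 34.7500; 34.7500 61.0000] = [36.5625 34.7500; 34.7500 64.0000]
BᵀPA = [10.5625 37.0000; -22.2500 16.0000]
K = S⁻¹·BᵀPA = [1.2797 1.6001; -1.0425 -0.6188]
A−BK = [-0.0256 -0.0374; -0.4699 -0.3249]
AᵀP(A−BK) = [4.6000 3.3308; 3.3308 2.6975]
P' = Q + AᵀP(A−BK) = [21.6000 9.3308; 9.3308 4.9475]
tr(P') = 26.5475


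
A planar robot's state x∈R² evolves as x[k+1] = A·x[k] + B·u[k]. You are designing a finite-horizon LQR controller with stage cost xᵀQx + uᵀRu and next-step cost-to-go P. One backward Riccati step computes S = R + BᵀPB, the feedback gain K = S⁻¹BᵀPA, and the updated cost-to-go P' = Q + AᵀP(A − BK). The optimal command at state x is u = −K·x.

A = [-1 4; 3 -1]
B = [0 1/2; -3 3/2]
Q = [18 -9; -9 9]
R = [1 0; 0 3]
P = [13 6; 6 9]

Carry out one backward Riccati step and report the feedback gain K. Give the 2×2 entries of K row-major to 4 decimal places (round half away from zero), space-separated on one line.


-1.2013 1.4211 -0.7173 3.2632

BᵀP = [-18.0000 -27.0000; 15.5000 16.5000]
S = R + BᵀPB = [1 0; 0 3] + [81.0000 -49.5000; -49.5000 32.5000] = [82.0000 -49.5000; -49.5000 35.5000]
BᵀPA = [-63.0000 -45.0000; 34.0000 45.5000]
K = S⁻¹·BᵀPA = [-1.2013 1.4211; -0.7173 3.2632]
A−BK = [-0.6413 2.3684; 0.4721 -1.6316]
AᵀP(A−BK) = [6.7065 -22.4211; -22.4211 84.4737]
P' = Q + AᵀP(A−BK) = [24.7065 -31.4211; -31.4211 93.4737]
tr(P') = 118.1801
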